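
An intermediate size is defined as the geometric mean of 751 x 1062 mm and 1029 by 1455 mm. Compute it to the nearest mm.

879 × 1243 mm

Short side: √(751 · 1029) = √772779 ≈ 879.1 → 879 mm
Long side: √(1062 · 1455) = √1545210 ≈ 1243.1 → 1243 mm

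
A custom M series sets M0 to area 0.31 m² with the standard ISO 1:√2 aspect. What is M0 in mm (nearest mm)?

468 × 662 mm

Let the short side be w mm. Then w · w√2 = 0.31 m² = 310,000 mm².
w² = 310,000/√2, so w ≈ 468.2 mm; long side = w√2 ≈ 662.1 mm.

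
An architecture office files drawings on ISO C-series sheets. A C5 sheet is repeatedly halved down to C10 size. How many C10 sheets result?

Each ISO step halves the sheet: 1 × C5 → 2 × C6 → 4 × C7 → 8 × C8 → …
From C5 to C10 is 5 halving steps: 2^5 = 32.

32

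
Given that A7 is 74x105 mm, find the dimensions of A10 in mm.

26 × 37 mm

A8: ⌊105/2⌋ × 74 = 52 × 74 mm
A9: ⌊74/2⌋ × 52 = 37 × 52 mm
A10: ⌊52/2⌋ × 37 = 26 × 37 mm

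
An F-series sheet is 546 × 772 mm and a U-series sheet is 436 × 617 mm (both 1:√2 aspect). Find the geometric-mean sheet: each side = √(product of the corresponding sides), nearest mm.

Short side: √(546 · 436) = √238056 ≈ 487.9 → 488 mm
Long side: √(772 · 617) = √476324 ≈ 690.2 → 690 mm

488 × 690 mm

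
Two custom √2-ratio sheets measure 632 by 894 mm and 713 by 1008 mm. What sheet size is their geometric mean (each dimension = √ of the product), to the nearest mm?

Short side: √(632 · 713) = √450616 ≈ 671.3 → 671 mm
Long side: √(894 · 1008) = √901152 ≈ 949.3 → 949 mm

671 × 949 mm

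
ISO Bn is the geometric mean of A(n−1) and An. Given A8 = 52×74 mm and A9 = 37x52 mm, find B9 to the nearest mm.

44 × 62 mm

Short side: √(52 · 37) = √1924 ≈ 43.9 → 44 mm
Long side: √(74 · 52) = √3848 ≈ 62.0 → 62 mm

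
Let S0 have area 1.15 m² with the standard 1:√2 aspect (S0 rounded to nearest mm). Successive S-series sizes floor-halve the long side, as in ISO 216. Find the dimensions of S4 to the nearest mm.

Let S0's short side be w mm. w · w√2 = 1.15 m² = 1,150,000 mm², so w ≈ 901.8 mm and w√2 ≈ 1275.3 mm → S0 = 902 × 1275 mm.
S1: ⌊1275/2⌋ × 902 = 637 × 902 mm
S2: ⌊902/2⌋ × 637 = 451 × 637 mm
S3: ⌊637/2⌋ × 451 = 318 × 451 mm
S4: ⌊451/2⌋ × 318 = 225 × 318 mm

225 × 318 mm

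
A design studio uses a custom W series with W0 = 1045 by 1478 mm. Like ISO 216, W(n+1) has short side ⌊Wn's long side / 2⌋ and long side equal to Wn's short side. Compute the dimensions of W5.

W1: ⌊1478/2⌋ × 1045 = 739 × 1045 mm
W2: ⌊1045/2⌋ × 739 = 522 × 739 mm
W3: ⌊739/2⌋ × 522 = 369 × 522 mm
W4: ⌊522/2⌋ × 369 = 261 × 369 mm
W5: ⌊369/2⌋ × 261 = 184 × 261 mm

184 × 261 mm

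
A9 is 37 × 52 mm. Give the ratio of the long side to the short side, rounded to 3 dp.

1.405

52 / 37 = 1.405
ISO 216 targets √2 ≈ 1.414; the -0.009 deviation is from mm rounding.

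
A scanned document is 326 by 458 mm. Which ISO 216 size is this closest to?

Aspect ratio 458/326 ≈ 1.405 — close to the ISO √2 ≈ 1.414.
In the C-series (envelope sizes, between A and B): C3 = 324 × 458 mm.
Off by 2 mm total — nearest standard size.

C3 (324 × 458 mm)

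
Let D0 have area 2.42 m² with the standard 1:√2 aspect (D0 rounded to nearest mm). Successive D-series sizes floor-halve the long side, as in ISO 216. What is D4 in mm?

327 × 462 mm

Let D0's short side be w mm. w · w√2 = 2.42 m² = 2,420,000 mm², so w ≈ 1308.1 mm and w√2 ≈ 1850.0 mm → D0 = 1308 × 1850 mm.
D1: ⌊1850/2⌋ × 1308 = 925 × 1308 mm
D2: ⌊1308/2⌋ × 925 = 654 × 925 mm
D3: ⌊925/2⌋ × 654 = 462 × 654 mm
D4: ⌊654/2⌋ × 462 = 327 × 462 mm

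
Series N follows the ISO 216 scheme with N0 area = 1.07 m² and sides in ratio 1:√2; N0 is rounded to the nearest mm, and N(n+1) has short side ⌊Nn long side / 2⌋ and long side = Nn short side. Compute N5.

Let N0's short side be w mm. w · w√2 = 1.07 m² = 1,070,000 mm², so w ≈ 869.8 mm and w√2 ≈ 1230.1 mm → N0 = 870 × 1230 mm.
N1: ⌊1230/2⌋ × 870 = 615 × 870 mm
N2: ⌊870/2⌋ × 615 = 435 × 615 mm
N3: ⌊615/2⌋ × 435 = 307 × 435 mm
N4: ⌊435/2⌋ × 307 = 217 × 307 mm
N5: ⌊307/2⌋ × 217 = 153 × 217 mm

153 × 217 mm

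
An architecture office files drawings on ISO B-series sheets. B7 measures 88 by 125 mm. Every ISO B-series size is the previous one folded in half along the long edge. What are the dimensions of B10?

B8: ⌊125/2⌋ × 88 = 62 × 88 mm
B9: ⌊88/2⌋ × 62 = 44 × 62 mm
B10: ⌊62/2⌋ × 44 = 31 × 44 mm

31 × 44 mm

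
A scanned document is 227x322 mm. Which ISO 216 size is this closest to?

C4 (229 × 324 mm)

Aspect ratio 322/227 ≈ 1.419 — close to the ISO √2 ≈ 1.414.
In the C-series (envelope sizes, between A and B): C4 = 229 × 324 mm.
Off by 4 mm total — nearest standard size.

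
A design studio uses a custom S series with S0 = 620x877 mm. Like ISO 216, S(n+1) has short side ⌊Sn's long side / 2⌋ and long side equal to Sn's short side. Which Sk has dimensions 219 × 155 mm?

S0: 620 × 877 mm
S1: 438 × 620 mm
S2: 310 × 438 mm
S3: 219 × 310 mm
S4: 155 × 219 mm
S5: 109 × 155 mm
→ matches S4.

S4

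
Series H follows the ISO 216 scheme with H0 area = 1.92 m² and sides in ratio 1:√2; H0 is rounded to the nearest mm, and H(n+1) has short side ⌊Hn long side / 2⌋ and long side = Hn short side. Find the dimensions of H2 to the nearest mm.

582 × 824 mm

Let H0's short side be w mm. w · w√2 = 1.92 m² = 1,920,000 mm², so w ≈ 1165.2 mm and w√2 ≈ 1647.8 mm → H0 = 1165 × 1648 mm.
H1: ⌊1648/2⌋ × 1165 = 824 × 1165 mm
H2: ⌊1165/2⌋ × 824 = 582 × 824 mm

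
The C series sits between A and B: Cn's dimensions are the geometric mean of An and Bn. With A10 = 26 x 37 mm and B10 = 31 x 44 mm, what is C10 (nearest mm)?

Short side: √(26 · 31) = √806 ≈ 28.4 → 28 mm
Long side: √(37 · 44) = √1628 ≈ 40.3 → 40 mm

28 × 40 mm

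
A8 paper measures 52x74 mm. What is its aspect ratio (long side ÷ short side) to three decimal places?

1.423

74 / 52 = 1.423
ISO 216 targets √2 ≈ 1.414; the +0.009 deviation is from mm rounding.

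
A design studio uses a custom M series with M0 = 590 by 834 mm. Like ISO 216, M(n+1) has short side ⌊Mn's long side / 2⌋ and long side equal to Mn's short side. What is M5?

M1: ⌊834/2⌋ × 590 = 417 × 590 mm
M2: ⌊590/2⌋ × 417 = 295 × 417 mm
M3: ⌊417/2⌋ × 295 = 208 × 295 mm
M4: ⌊295/2⌋ × 208 = 147 × 208 mm
M5: ⌊208/2⌋ × 147 = 104 × 147 mm

104 × 147 mm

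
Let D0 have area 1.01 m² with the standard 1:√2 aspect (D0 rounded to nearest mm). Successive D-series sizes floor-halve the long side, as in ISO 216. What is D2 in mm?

Let D0's short side be w mm. w · w√2 = 1.01 m² = 1,010,000 mm², so w ≈ 845.1 mm and w√2 ≈ 1195.1 mm → D0 = 845 × 1195 mm.
D1: ⌊1195/2⌋ × 845 = 597 × 845 mm
D2: ⌊845/2⌋ × 597 = 422 × 597 mm

422 × 597 mm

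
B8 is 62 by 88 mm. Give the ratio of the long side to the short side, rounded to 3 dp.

1.419

88 / 62 = 1.419
ISO 216 targets √2 ≈ 1.414; the +0.005 deviation is from mm rounding.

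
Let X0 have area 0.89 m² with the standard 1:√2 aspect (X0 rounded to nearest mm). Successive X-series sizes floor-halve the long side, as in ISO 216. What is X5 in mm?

140 × 198 mm

Let X0's short side be w mm. w · w√2 = 0.89 m² = 890,000 mm², so w ≈ 793.3 mm and w√2 ≈ 1121.9 mm → X0 = 793 × 1122 mm.
X1: ⌊1122/2⌋ × 793 = 561 × 793 mm
X2: ⌊793/2⌋ × 561 = 396 × 561 mm
X3: ⌊561/2⌋ × 396 = 280 × 396 mm
X4: ⌊396/2⌋ × 280 = 198 × 280 mm
X5: ⌊280/2⌋ × 198 = 140 × 198 mm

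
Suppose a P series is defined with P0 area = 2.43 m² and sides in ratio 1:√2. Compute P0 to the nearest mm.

1311 × 1854 mm

Let the short side be w mm. Then w · w√2 = 2.43 m² = 2,430,000 mm².
w² = 2,430,000/√2, so w ≈ 1310.8 mm; long side = w√2 ≈ 1853.8 mm.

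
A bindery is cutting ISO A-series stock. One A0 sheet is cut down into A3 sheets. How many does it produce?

A0 = 841 × 1189 mm; A3 = 297 × 420 mm.
Each halving step doubles the count; 3 steps from A0 to A3.
2^3 = 8.

8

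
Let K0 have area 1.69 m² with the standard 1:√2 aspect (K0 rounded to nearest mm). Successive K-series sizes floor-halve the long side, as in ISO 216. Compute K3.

Let K0's short side be w mm. w · w√2 = 1.69 m² = 1,690,000 mm², so w ≈ 1093.2 mm and w√2 ≈ 1546.0 mm → K0 = 1093 × 1546 mm.
K1: ⌊1546/2⌋ × 1093 = 773 × 1093 mm
K2: ⌊1093/2⌋ × 773 = 546 × 773 mm
K3: ⌊773/2⌋ × 546 = 386 × 546 mm

386 × 546 mm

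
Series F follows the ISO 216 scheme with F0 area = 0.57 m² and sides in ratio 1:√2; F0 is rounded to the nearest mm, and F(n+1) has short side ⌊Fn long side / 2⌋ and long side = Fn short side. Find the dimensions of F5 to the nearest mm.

Let F0's short side be w mm. w · w√2 = 0.57 m² = 570,000 mm², so w ≈ 634.9 mm and w√2 ≈ 897.8 mm → F0 = 635 × 898 mm.
F1: ⌊898/2⌋ × 635 = 449 × 635 mm
F2: ⌊635/2⌋ × 449 = 317 × 449 mm
F3: ⌊449/2⌋ × 317 = 224 × 317 mm
F4: ⌊317/2⌋ × 224 = 158 × 224 mm
F5: ⌊224/2⌋ × 158 = 112 × 158 mm

112 × 158 mm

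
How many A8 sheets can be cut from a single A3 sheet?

32

Each ISO step halves the sheet: 1 × A3 → 2 × A4 → 4 × A5 → 8 × A6 → …
From A3 to A8 is 5 halving steps: 2^5 = 32.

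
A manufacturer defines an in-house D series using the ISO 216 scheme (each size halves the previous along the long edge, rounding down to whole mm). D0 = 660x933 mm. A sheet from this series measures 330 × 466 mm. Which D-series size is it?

D0: 660 × 933 mm
D1: 466 × 660 mm
D2: 330 × 466 mm
D3: 233 × 330 mm
→ matches D2.

D2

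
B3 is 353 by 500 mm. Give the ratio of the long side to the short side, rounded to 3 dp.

500 / 353 = 1.416
ISO 216 targets √2 ≈ 1.414; the +0.002 deviation is from mm rounding.

1.416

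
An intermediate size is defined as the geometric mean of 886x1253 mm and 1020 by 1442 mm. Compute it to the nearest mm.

951 × 1344 mm

Short side: √(886 · 1020) = √903720 ≈ 950.6 → 951 mm
Long side: √(1253 · 1442) = √1806826 ≈ 1344.2 → 1344 mm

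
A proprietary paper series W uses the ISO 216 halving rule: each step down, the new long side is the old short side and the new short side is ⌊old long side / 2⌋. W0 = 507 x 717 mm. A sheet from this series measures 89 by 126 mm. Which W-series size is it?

W0: 507 × 717 mm
W1: 358 × 507 mm
W2: 253 × 358 mm
W3: 179 × 253 mm
W4: 126 × 179 mm
W5: 89 × 126 mm
W6: 63 × 89 mm
→ matches W5.

W5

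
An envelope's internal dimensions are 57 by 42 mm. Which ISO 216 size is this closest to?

Aspect ratio 57/42 ≈ 1.357 (ISO target is √2 ≈ 1.414).
In the C-series (envelope sizes, between A and B): C9 = 40 × 57 mm.
Off by 2 mm total — nearest standard size.

C9 (40 × 57 mm)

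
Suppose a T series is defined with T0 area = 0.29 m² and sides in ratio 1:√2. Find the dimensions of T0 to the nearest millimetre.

453 × 640 mm

Let the short side be w mm. Then w · w√2 = 0.29 m² = 290,000 mm².
w² = 290,000/√2, so w ≈ 452.8 mm; long side = w√2 ≈ 640.4 mm.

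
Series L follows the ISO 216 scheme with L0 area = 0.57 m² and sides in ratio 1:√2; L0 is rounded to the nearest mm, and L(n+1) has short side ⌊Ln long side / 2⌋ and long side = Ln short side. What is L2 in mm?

Let L0's short side be w mm. w · w√2 = 0.57 m² = 570,000 mm², so w ≈ 634.9 mm and w√2 ≈ 897.8 mm → L0 = 635 × 898 mm.
L1: ⌊898/2⌋ × 635 = 449 × 635 mm
L2: ⌊635/2⌋ × 449 = 317 × 449 mm

317 × 449 mm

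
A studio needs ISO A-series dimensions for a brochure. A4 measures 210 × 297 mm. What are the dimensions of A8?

A5: ⌊297/2⌋ × 210 = 148 × 210 mm
A6: ⌊210/2⌋ × 148 = 105 × 148 mm
A7: ⌊148/2⌋ × 105 = 74 × 105 mm
A8: ⌊105/2⌋ × 74 = 52 × 74 mm

52 × 74 mm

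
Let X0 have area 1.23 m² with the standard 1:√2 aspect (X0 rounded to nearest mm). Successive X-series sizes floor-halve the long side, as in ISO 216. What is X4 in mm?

Let X0's short side be w mm. w · w√2 = 1.23 m² = 1,230,000 mm², so w ≈ 932.6 mm and w√2 ≈ 1318.9 mm → X0 = 933 × 1319 mm.
X1: ⌊1319/2⌋ × 933 = 659 × 933 mm
X2: ⌊933/2⌋ × 659 = 466 × 659 mm
X3: ⌊659/2⌋ × 466 = 329 × 466 mm
X4: ⌊466/2⌋ × 329 = 233 × 329 mm

233 × 329 mm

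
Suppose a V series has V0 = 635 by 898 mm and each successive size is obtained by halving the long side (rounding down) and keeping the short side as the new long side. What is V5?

V1: ⌊898/2⌋ × 635 = 449 × 635 mm
V2: ⌊635/2⌋ × 449 = 317 × 449 mm
V3: ⌊449/2⌋ × 317 = 224 × 317 mm
V4: ⌊317/2⌋ × 224 = 158 × 224 mm
V5: ⌊224/2⌋ × 158 = 112 × 158 mm

112 × 158 mm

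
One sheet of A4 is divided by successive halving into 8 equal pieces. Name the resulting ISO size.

A7

8 = 2^3, so 3 halving steps.
A4 → A5 → … → A7 after 3 steps.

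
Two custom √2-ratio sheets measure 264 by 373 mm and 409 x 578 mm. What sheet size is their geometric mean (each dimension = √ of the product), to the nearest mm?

329 × 464 mm

Short side: √(264 · 409) = √107976 ≈ 328.6 → 329 mm
Long side: √(373 · 578) = √215594 ≈ 464.3 → 464 mm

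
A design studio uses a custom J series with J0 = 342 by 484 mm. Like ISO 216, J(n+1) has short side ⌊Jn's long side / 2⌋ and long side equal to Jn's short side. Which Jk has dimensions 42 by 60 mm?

J0: 342 × 484 mm
J1: 242 × 342 mm
J2: 171 × 242 mm
J3: 121 × 171 mm
J4: 85 × 121 mm
J5: 60 × 85 mm
J6: 42 × 60 mm
J7: 30 × 42 mm
→ matches J6.

J6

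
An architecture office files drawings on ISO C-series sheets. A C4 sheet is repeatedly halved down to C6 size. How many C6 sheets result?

Each ISO step halves the sheet: 1 × C4 → 2 × C5 → 4 × C6
From C4 to C6 is 2 halving steps: 2^2 = 4.

4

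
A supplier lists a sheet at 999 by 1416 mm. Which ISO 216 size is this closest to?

Aspect ratio 1416/999 ≈ 1.417 — close to the ISO √2 ≈ 1.414.
In the B-series (B0 = 1000 × 1414 mm): B0 = 1000 × 1414 mm.
Off by 3 mm total — nearest standard size.

B0 (1000 × 1414 mm)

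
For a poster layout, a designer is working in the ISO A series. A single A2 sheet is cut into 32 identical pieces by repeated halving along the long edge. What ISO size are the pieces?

32 = 2^5, so 5 halving steps.
A2 → A3 → … → A7 after 5 steps.

A7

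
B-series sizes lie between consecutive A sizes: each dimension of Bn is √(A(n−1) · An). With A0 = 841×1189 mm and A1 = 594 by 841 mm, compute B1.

Short side: √(841 · 594) = √499554 ≈ 706.8 → 707 mm
Long side: √(1189 · 841) = √999949 ≈ 1000.0 → 1000 mm

707 × 1000 mm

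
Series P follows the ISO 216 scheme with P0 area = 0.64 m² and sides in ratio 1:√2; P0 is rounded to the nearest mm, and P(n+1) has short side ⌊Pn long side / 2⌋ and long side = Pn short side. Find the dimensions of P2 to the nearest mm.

336 × 475 mm

Let P0's short side be w mm. w · w√2 = 0.64 m² = 640,000 mm², so w ≈ 672.7 mm and w√2 ≈ 951.4 mm → P0 = 673 × 951 mm.
P1: ⌊951/2⌋ × 673 = 475 × 673 mm
P2: ⌊673/2⌋ × 475 = 336 × 475 mm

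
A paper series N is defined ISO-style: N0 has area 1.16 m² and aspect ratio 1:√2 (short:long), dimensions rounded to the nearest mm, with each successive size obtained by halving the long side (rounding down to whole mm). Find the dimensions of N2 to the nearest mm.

453 × 640 mm

Let N0's short side be w mm. w · w√2 = 1.16 m² = 1,160,000 mm², so w ≈ 905.7 mm and w√2 ≈ 1280.8 mm → N0 = 906 × 1281 mm.
N1: ⌊1281/2⌋ × 906 = 640 × 906 mm
N2: ⌊906/2⌋ × 640 = 453 × 640 mm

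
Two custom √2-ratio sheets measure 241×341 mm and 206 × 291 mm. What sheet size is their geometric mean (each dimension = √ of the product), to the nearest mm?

223 × 315 mm

Short side: √(241 · 206) = √49646 ≈ 222.8 → 223 mm
Long side: √(341 · 291) = √99231 ≈ 315.0 → 315 mm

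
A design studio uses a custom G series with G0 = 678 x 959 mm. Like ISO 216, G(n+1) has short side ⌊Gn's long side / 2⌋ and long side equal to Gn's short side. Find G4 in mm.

169 × 239 mm

G1: ⌊959/2⌋ × 678 = 479 × 678 mm
G2: ⌊678/2⌋ × 479 = 339 × 479 mm
G3: ⌊479/2⌋ × 339 = 239 × 339 mm
G4: ⌊339/2⌋ × 239 = 169 × 239 mm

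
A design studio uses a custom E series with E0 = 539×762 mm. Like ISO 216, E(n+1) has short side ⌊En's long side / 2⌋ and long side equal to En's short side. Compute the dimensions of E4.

E1 = 381 × 539 mm (from E0 by 1 halving).
E2: ⌊539/2⌋ × 381 = 269 × 381 mm
E3: ⌊381/2⌋ × 269 = 190 × 269 mm
E4: ⌊269/2⌋ × 190 = 134 × 190 mm

134 × 190 mm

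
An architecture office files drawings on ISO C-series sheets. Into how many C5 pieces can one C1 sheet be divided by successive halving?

16

Each ISO step halves the sheet: 1 × C1 → 2 × C2 → 4 × C3 → 8 × C4 → …
From C1 to C5 is 4 halving steps: 2^4 = 16.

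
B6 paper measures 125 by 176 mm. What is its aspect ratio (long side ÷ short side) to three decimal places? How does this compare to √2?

176 / 125 = 1.408
ISO 216 targets √2 ≈ 1.414; the -0.006 deviation is from mm rounding.

1.408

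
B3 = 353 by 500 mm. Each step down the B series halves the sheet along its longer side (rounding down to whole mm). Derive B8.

B4: ⌊500/2⌋ × 353 = 250 × 353 mm
B5: ⌊353/2⌋ × 250 = 176 × 250 mm
B6: ⌊250/2⌋ × 176 = 125 × 176 mm
B7: ⌊176/2⌋ × 125 = 88 × 125 mm
B8: ⌊125/2⌋ × 88 = 62 × 88 mm

62 × 88 mm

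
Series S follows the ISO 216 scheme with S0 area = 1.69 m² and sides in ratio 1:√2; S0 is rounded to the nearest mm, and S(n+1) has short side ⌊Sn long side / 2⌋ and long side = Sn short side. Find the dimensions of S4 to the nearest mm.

Let S0's short side be w mm. w · w√2 = 1.69 m² = 1,690,000 mm², so w ≈ 1093.2 mm and w√2 ≈ 1546.0 mm → S0 = 1093 × 1546 mm.
S1: ⌊1546/2⌋ × 1093 = 773 × 1093 mm
S2: ⌊1093/2⌋ × 773 = 546 × 773 mm
S3: ⌊773/2⌋ × 546 = 386 × 546 mm
S4: ⌊546/2⌋ × 386 = 273 × 386 mm

273 × 386 mm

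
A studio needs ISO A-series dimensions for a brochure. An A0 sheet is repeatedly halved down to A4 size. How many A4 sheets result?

Each ISO step halves the sheet: 1 × A0 → 2 × A1 → 4 × A2 → 8 × A3 → …
From A0 to A4 is 4 halving steps: 2^4 = 16.

16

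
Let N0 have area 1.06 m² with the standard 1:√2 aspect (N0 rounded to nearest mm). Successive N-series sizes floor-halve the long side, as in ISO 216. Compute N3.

306 × 433 mm

Let N0's short side be w mm. w · w√2 = 1.06 m² = 1,060,000 mm², so w ≈ 865.8 mm and w√2 ≈ 1224.4 mm → N0 = 866 × 1224 mm.
N1: ⌊1224/2⌋ × 866 = 612 × 866 mm
N2: ⌊866/2⌋ × 612 = 433 × 612 mm
N3: ⌊612/2⌋ × 433 = 306 × 433 mm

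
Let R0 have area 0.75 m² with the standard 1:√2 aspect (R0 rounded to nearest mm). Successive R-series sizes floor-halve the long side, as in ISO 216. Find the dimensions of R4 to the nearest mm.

Let R0's short side be w mm. w · w√2 = 0.75 m² = 750,000 mm², so w ≈ 728.2 mm and w√2 ≈ 1029.9 mm → R0 = 728 × 1030 mm.
R1: ⌊1030/2⌋ × 728 = 515 × 728 mm
R2: ⌊728/2⌋ × 515 = 364 × 515 mm
R3: ⌊515/2⌋ × 364 = 257 × 364 mm
R4: ⌊364/2⌋ × 257 = 182 × 257 mm

182 × 257 mm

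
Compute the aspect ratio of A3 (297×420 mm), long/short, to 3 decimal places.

1.414

420 / 297 = 1.414
Matches √2 ≈ 1.414 — the ISO 216 defining ratio.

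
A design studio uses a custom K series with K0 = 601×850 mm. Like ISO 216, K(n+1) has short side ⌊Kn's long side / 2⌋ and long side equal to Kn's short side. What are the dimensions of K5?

106 × 150 mm

K1 = 425 × 601 mm (from K0 by 1 halving).
K2: ⌊601/2⌋ × 425 = 300 × 425 mm
K3: ⌊425/2⌋ × 300 = 212 × 300 mm
K4: ⌊300/2⌋ × 212 = 150 × 212 mm
K5: ⌊212/2⌋ × 150 = 106 × 150 mm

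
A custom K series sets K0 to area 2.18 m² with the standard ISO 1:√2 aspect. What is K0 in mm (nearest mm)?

1242 × 1756 mm

Let the short side be w mm. Then w · w√2 = 2.18 m² = 2,180,000 mm².
w² = 2,180,000/√2, so w ≈ 1241.6 mm; long side = w√2 ≈ 1755.8 mm.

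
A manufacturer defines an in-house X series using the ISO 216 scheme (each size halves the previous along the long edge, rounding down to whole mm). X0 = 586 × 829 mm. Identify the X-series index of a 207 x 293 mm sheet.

X3

X0: 586 × 829 mm
X1: 414 × 586 mm
X2: 293 × 414 mm
X3: 207 × 293 mm
X4: 146 × 207 mm
→ matches X3.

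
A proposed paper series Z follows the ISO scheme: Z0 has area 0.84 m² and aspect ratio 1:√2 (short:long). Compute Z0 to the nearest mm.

Let the short side be w mm. Then w · w√2 = 0.84 m² = 840,000 mm².
w² = 840,000/√2, so w ≈ 770.7 mm; long side = w√2 ≈ 1089.9 mm.

771 × 1090 mm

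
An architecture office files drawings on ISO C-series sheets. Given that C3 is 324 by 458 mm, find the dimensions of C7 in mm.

C4: ⌊458/2⌋ × 324 = 229 × 324 mm
C5: ⌊324/2⌋ × 229 = 162 × 229 mm
C6: ⌊229/2⌋ × 162 = 114 × 162 mm
C7: ⌊162/2⌋ × 114 = 81 × 114 mm

81 × 114 mm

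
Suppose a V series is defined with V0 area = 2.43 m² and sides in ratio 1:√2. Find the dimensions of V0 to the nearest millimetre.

1311 × 1854 mm

Let the short side be w mm. Then w · w√2 = 2.43 m² = 2,430,000 mm².
w² = 2,430,000/√2, so w ≈ 1310.8 mm; long side = w√2 ≈ 1853.8 mm.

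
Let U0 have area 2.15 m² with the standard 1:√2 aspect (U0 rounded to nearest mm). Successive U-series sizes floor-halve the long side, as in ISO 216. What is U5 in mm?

Let U0's short side be w mm. w · w√2 = 2.15 m² = 2,150,000 mm², so w ≈ 1233.0 mm and w√2 ≈ 1743.7 mm → U0 = 1233 × 1744 mm.
U1: ⌊1744/2⌋ × 1233 = 872 × 1233 mm
U2: ⌊1233/2⌋ × 872 = 616 × 872 mm
U3: ⌊872/2⌋ × 616 = 436 × 616 mm
U4: ⌊616/2⌋ × 436 = 308 × 436 mm
U5: ⌊436/2⌋ × 308 = 218 × 308 mm

218 × 308 mm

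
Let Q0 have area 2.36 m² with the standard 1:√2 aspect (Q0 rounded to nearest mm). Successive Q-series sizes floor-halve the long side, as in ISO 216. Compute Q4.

323 × 456 mm

Let Q0's short side be w mm. w · w√2 = 2.36 m² = 2,360,000 mm², so w ≈ 1291.8 mm and w√2 ≈ 1826.9 mm → Q0 = 1292 × 1827 mm.
Q1: ⌊1827/2⌋ × 1292 = 913 × 1292 mm
Q2: ⌊1292/2⌋ × 913 = 646 × 913 mm
Q3: ⌊913/2⌋ × 646 = 456 × 646 mm
Q4: ⌊646/2⌋ × 456 = 323 × 456 mm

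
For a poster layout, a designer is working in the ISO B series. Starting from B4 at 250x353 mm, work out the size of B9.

B5: ⌊353/2⌋ × 250 = 176 × 250 mm
B6: ⌊250/2⌋ × 176 = 125 × 176 mm
B7: ⌊176/2⌋ × 125 = 88 × 125 mm
B8: ⌊125/2⌋ × 88 = 62 × 88 mm
B9: ⌊88/2⌋ × 62 = 44 × 62 mm

44 × 62 mm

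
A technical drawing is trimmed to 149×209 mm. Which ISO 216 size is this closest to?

Aspect ratio 209/149 ≈ 1.403 — close to the ISO √2 ≈ 1.414.
In the A-series (A0 area = 1 m²): A5 = 148 × 210 mm.
Off by 2 mm total — nearest standard size.

A5 (148 × 210 mm)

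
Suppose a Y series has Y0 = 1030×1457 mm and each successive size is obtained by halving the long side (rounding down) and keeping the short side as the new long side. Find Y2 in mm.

515 × 728 mm

Y1: ⌊1457/2⌋ × 1030 = 728 × 1030 mm
Y2: ⌊1030/2⌋ × 728 = 515 × 728 mm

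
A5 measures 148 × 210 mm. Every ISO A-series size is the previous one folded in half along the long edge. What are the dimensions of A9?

A6: ⌊210/2⌋ × 148 = 105 × 148 mm
A7: ⌊148/2⌋ × 105 = 74 × 105 mm
A8: ⌊105/2⌋ × 74 = 52 × 74 mm
A9: ⌊74/2⌋ × 52 = 37 × 52 mm

37 × 52 mm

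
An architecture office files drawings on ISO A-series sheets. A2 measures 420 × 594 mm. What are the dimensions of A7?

A3: ⌊594/2⌋ × 420 = 297 × 420 mm
A4: ⌊420/2⌋ × 297 = 210 × 297 mm
A5: ⌊297/2⌋ × 210 = 148 × 210 mm
A6: ⌊210/2⌋ × 148 = 105 × 148 mm
A7: ⌊148/2⌋ × 105 = 74 × 105 mm

74 × 105 mm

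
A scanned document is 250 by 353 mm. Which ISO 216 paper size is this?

B4 (250 × 353 mm)

Aspect ratio 353/250 ≈ 1.412 — close to the ISO √2 ≈ 1.414.
In the B-series (B0 = 1000 × 1414 mm): B4 = 250 × 353 mm.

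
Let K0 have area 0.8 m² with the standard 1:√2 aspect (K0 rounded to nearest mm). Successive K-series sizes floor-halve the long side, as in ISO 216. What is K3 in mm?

266 × 376 mm

Let K0's short side be w mm. w · w√2 = 0.8 m² = 800,000 mm², so w ≈ 752.1 mm and w√2 ≈ 1063.7 mm → K0 = 752 × 1064 mm.
K1: ⌊1064/2⌋ × 752 = 532 × 752 mm
K2: ⌊752/2⌋ × 532 = 376 × 532 mm
K3: ⌊532/2⌋ × 376 = 266 × 376 mm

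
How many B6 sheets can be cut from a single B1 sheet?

Each ISO step halves the sheet: 1 × B1 → 2 × B2 → 4 × B3 → 8 × B4 → …
From B1 to B6 is 5 halving steps: 2^5 = 32.

32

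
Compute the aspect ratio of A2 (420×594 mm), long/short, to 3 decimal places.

594 / 420 = 1.414
Matches √2 ≈ 1.414 — the ISO 216 defining ratio.

1.414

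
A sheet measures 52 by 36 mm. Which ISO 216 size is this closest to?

A9 (37 × 52 mm)

Aspect ratio 52/36 ≈ 1.444 (ISO target is √2 ≈ 1.414).
In the A-series (A0 area = 1 m²): A9 = 37 × 52 mm.
Off by 1 mm total — nearest standard size.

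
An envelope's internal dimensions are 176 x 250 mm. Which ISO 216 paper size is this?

B5 (176 × 250 mm)

Aspect ratio 250/176 ≈ 1.420 — close to the ISO √2 ≈ 1.414.
In the B-series (B0 = 1000 × 1414 mm): B5 = 176 × 250 mm.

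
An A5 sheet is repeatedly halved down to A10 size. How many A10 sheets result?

A5 = 148 × 210 mm; A10 = 26 × 37 mm.
Each halving step doubles the count; 5 steps from A5 to A10.
2^5 = 32.

32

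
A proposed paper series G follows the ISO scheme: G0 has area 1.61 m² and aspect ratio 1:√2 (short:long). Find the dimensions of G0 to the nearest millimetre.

1067 × 1509 mm

Let the short side be w mm. Then w · w√2 = 1.61 m² = 1,610,000 mm².
w² = 1,610,000/√2, so w ≈ 1067.0 mm; long side = w√2 ≈ 1508.9 mm.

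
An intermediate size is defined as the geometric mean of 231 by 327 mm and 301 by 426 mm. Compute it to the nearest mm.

Short side: √(231 · 301) = √69531 ≈ 263.7 → 264 mm
Long side: √(327 · 426) = √139302 ≈ 373.2 → 373 mm

264 × 373 mm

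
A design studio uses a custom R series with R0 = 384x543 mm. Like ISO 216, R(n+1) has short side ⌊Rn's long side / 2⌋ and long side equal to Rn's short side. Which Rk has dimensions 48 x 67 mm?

R0: 384 × 543 mm
R1: 271 × 384 mm
R2: 192 × 271 mm
R3: 135 × 192 mm
R4: 96 × 135 mm
R5: 67 × 96 mm
R6: 48 × 67 mm
R7: 33 × 48 mm
→ matches R6.

R6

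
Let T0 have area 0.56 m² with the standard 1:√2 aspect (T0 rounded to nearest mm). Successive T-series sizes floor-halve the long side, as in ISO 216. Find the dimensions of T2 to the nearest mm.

314 × 445 mm

Let T0's short side be w mm. w · w√2 = 0.56 m² = 560,000 mm², so w ≈ 629.3 mm and w√2 ≈ 889.9 mm → T0 = 629 × 890 mm.
T1: ⌊890/2⌋ × 629 = 445 × 629 mm
T2: ⌊629/2⌋ × 445 = 314 × 445 mm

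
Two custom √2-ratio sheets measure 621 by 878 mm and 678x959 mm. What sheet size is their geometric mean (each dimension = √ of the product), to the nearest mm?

649 × 918 mm

Short side: √(621 · 678) = √421038 ≈ 648.9 → 649 mm
Long side: √(878 · 959) = √842002 ≈ 917.6 → 918 mm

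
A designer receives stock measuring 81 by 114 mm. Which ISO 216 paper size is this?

Aspect ratio 114/81 ≈ 1.407 — close to the ISO √2 ≈ 1.414.
In the C-series (envelope sizes, between A and B): C7 = 81 × 114 mm.

C7 (81 × 114 mm)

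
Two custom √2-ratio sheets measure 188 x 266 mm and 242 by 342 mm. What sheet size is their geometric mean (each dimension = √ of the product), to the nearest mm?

Short side: √(188 · 242) = √45496 ≈ 213.3 → 213 mm
Long side: √(266 · 342) = √90972 ≈ 301.6 → 302 mm

213 × 302 mm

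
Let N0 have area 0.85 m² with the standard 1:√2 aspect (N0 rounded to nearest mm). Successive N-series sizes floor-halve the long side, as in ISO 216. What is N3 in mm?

Let N0's short side be w mm. w · w√2 = 0.85 m² = 850,000 mm², so w ≈ 775.3 mm and w√2 ≈ 1096.4 mm → N0 = 775 × 1096 mm.
N1: ⌊1096/2⌋ × 775 = 548 × 775 mm
N2: ⌊775/2⌋ × 548 = 387 × 548 mm
N3: ⌊548/2⌋ × 387 = 274 × 387 mm

274 × 387 mm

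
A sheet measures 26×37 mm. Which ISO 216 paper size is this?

Aspect ratio 37/26 ≈ 1.423 — close to the ISO √2 ≈ 1.414.
In the A-series (A0 area = 1 m²): A10 = 26 × 37 mm.

A10 (26 × 37 mm)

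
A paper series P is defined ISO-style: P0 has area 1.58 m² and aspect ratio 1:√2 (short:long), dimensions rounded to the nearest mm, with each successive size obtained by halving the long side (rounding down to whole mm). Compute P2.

Let P0's short side be w mm. w · w√2 = 1.58 m² = 1,580,000 mm², so w ≈ 1057.0 mm and w√2 ≈ 1494.8 mm → P0 = 1057 × 1495 mm.
P1: ⌊1495/2⌋ × 1057 = 747 × 1057 mm
P2: ⌊1057/2⌋ × 747 = 528 × 747 mm

528 × 747 mm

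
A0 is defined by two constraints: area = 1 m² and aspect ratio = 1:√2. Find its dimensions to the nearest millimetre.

Let the short side be w mm. Then the long side is w√2 and w · w√2 = 10⁶ mm².
w² = 10⁶/√2, so w = 1000 / 2^(1/4) ≈ 840.9 mm; long side = 1000 · 2^(1/4) ≈ 1189.2 mm.

841 × 1189 mm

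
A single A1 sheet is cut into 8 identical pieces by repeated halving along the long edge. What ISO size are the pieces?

A4

8 = 2^3, so 3 halving steps.
A1 → A2 → … → A4 after 3 steps.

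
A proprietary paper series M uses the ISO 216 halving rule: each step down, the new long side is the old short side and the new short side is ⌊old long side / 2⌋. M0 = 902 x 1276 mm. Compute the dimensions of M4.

M1 = 638 × 902 mm (from M0 by 1 halving).
M2: ⌊902/2⌋ × 638 = 451 × 638 mm
M3: ⌊638/2⌋ × 451 = 319 × 451 mm
M4: ⌊451/2⌋ × 319 = 225 × 319 mm

225 × 319 mm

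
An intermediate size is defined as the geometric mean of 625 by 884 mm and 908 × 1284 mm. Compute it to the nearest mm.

Short side: √(625 · 908) = √567500 ≈ 753.3 → 753 mm
Long side: √(884 · 1284) = √1135056 ≈ 1065.4 → 1065 mm

753 × 1065 mm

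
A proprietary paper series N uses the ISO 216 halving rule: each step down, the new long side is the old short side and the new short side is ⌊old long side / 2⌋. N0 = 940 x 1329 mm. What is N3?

332 × 470 mm

N1: ⌊1329/2⌋ × 940 = 664 × 940 mm
N2: ⌊940/2⌋ × 664 = 470 × 664 mm
N3: ⌊664/2⌋ × 470 = 332 × 470 mm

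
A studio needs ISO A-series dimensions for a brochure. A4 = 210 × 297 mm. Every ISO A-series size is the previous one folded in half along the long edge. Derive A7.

74 × 105 mm

A5: ⌊297/2⌋ × 210 = 148 × 210 mm
A6: ⌊210/2⌋ × 148 = 105 × 148 mm
A7: ⌊148/2⌋ × 105 = 74 × 105 mm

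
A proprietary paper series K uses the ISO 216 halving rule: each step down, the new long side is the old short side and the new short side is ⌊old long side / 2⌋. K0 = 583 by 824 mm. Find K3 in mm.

206 × 291 mm

K1: ⌊824/2⌋ × 583 = 412 × 583 mm
K2: ⌊583/2⌋ × 412 = 291 × 412 mm
K3: ⌊412/2⌋ × 291 = 206 × 291 mm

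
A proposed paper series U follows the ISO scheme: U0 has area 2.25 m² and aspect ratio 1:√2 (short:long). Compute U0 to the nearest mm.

1261 × 1784 mm

Let the short side be w mm. Then w · w√2 = 2.25 m² = 2,250,000 mm².
w² = 2,250,000/√2, so w ≈ 1261.3 mm; long side = w√2 ≈ 1783.8 mm.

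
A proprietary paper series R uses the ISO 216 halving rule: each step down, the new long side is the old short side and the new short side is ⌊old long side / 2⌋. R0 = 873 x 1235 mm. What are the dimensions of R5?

R1: ⌊1235/2⌋ × 873 = 617 × 873 mm
R2: ⌊873/2⌋ × 617 = 436 × 617 mm
R3: ⌊617/2⌋ × 436 = 308 × 436 mm
R4: ⌊436/2⌋ × 308 = 218 × 308 mm
R5: ⌊308/2⌋ × 218 = 154 × 218 mm

154 × 218 mm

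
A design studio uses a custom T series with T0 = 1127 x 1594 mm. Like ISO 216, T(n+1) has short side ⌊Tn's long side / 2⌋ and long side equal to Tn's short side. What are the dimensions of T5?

T1: ⌊1594/2⌋ × 1127 = 797 × 1127 mm
T2: ⌊1127/2⌋ × 797 = 563 × 797 mm
T3: ⌊797/2⌋ × 563 = 398 × 563 mm
T4: ⌊563/2⌋ × 398 = 281 × 398 mm
T5: ⌊398/2⌋ × 281 = 199 × 281 mm

199 × 281 mm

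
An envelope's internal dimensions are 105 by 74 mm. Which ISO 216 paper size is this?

A7 (74 × 105 mm)

Aspect ratio 105/74 ≈ 1.419 — close to the ISO √2 ≈ 1.414.
In the A-series (A0 area = 1 m²): A7 = 74 × 105 mm.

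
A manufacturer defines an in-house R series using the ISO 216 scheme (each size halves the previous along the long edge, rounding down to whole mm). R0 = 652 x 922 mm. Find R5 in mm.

R1: ⌊922/2⌋ × 652 = 461 × 652 mm
R2: ⌊652/2⌋ × 461 = 326 × 461 mm
R3: ⌊461/2⌋ × 326 = 230 × 326 mm
R4: ⌊326/2⌋ × 230 = 163 × 230 mm
R5: ⌊230/2⌋ × 163 = 115 × 163 mm

115 × 163 mm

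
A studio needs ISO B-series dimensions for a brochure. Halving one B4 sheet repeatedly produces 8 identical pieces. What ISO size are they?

B7

8 = 2^3, so 3 halving steps.
B4 → B5 → … → B7 after 3 steps.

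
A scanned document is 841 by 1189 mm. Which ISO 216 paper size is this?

A0 (841 × 1189 mm)

Aspect ratio 1189/841 ≈ 1.414 — close to the ISO √2 ≈ 1.414.
In the A-series (A0 area = 1 m²): A0 = 841 × 1189 mm.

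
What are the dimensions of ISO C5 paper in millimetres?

C0 = 917 × 1297 mm (C0 is the geometric mean of A0 and B0, aspect 1:√2).
C1: ⌊1297/2⌋ × 917 = 648 × 917 mm
C2: ⌊917/2⌋ × 648 = 458 × 648 mm
C3: ⌊648/2⌋ × 458 = 324 × 458 mm
C4: ⌊458/2⌋ × 324 = 229 × 324 mm
C5: ⌊324/2⌋ × 229 = 162 × 229 mm

162 × 229 mm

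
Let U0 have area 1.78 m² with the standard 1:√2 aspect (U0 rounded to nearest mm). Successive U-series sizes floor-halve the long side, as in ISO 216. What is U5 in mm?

Let U0's short side be w mm. w · w√2 = 1.78 m² = 1,780,000 mm², so w ≈ 1121.9 mm and w√2 ≈ 1586.6 mm → U0 = 1122 × 1587 mm.
U1: ⌊1587/2⌋ × 1122 = 793 × 1122 mm
U2: ⌊1122/2⌋ × 793 = 561 × 793 mm
U3: ⌊793/2⌋ × 561 = 396 × 561 mm
U4: ⌊561/2⌋ × 396 = 280 × 396 mm
U5: ⌊396/2⌋ × 280 = 198 × 280 mm

198 × 280 mm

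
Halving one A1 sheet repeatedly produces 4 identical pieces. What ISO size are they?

4 = 2^2, so 2 halving steps.
A1 → A2 → … → A3 after 2 steps.

A3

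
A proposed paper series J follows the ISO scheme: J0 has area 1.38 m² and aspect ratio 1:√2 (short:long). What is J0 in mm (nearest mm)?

988 × 1397 mm

Let the short side be w mm. Then w · w√2 = 1.38 m² = 1,380,000 mm².
w² = 1,380,000/√2, so w ≈ 987.8 mm; long side = w√2 ≈ 1397.0 mm.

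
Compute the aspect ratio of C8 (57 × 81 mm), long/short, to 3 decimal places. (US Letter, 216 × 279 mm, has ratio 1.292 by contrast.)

81 / 57 = 1.421
ISO 216 targets √2 ≈ 1.414; the +0.007 deviation is from mm rounding.

1.421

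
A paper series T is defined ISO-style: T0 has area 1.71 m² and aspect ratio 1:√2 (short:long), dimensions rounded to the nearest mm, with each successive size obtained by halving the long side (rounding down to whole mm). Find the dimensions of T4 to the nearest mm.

Let T0's short side be w mm. w · w√2 = 1.71 m² = 1,710,000 mm², so w ≈ 1099.6 mm and w√2 ≈ 1555.1 mm → T0 = 1100 × 1555 mm.
T1: ⌊1555/2⌋ × 1100 = 777 × 1100 mm
T2: ⌊1100/2⌋ × 777 = 550 × 777 mm
T3: ⌊777/2⌋ × 550 = 388 × 550 mm
T4: ⌊550/2⌋ × 388 = 275 × 388 mm

275 × 388 mm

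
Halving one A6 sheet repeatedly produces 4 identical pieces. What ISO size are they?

A8

4 = 2^2, so 2 halving steps.
A6 → A7 → … → A8 after 2 steps.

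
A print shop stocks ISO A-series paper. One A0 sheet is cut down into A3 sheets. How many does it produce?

8

A0 = 841 × 1189 mm; A3 = 297 × 420 mm.
Each halving step doubles the count; 3 steps from A0 to A3.
2^3 = 8.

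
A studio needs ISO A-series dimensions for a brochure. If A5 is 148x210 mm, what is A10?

26 × 37 mm

A6: ⌊210/2⌋ × 148 = 105 × 148 mm
A7: ⌊148/2⌋ × 105 = 74 × 105 mm
A8: ⌊105/2⌋ × 74 = 52 × 74 mm
A9: ⌊74/2⌋ × 52 = 37 × 52 mm
A10: ⌊52/2⌋ × 37 = 26 × 37 mm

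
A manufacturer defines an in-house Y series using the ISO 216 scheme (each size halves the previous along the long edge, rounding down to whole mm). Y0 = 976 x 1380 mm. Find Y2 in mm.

Y1: ⌊1380/2⌋ × 976 = 690 × 976 mm
Y2: ⌊976/2⌋ × 690 = 488 × 690 mm

488 × 690 mm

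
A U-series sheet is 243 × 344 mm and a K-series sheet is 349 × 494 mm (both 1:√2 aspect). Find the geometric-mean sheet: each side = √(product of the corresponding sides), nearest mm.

291 × 412 mm

Short side: √(243 · 349) = √84807 ≈ 291.2 → 291 mm
Long side: √(344 · 494) = √169936 ≈ 412.2 → 412 mm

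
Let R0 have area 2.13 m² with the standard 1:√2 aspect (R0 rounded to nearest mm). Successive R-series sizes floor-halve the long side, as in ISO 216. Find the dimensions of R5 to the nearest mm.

Let R0's short side be w mm. w · w√2 = 2.13 m² = 2,130,000 mm², so w ≈ 1227.2 mm and w√2 ≈ 1735.6 mm → R0 = 1227 × 1736 mm.
R1: ⌊1736/2⌋ × 1227 = 868 × 1227 mm
R2: ⌊1227/2⌋ × 868 = 613 × 868 mm
R3: ⌊868/2⌋ × 613 = 434 × 613 mm
R4: ⌊613/2⌋ × 434 = 306 × 434 mm
R5: ⌊434/2⌋ × 306 = 217 × 306 mm

217 × 306 mm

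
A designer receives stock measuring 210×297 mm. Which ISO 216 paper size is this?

A4 (210 × 297 mm)

Aspect ratio 297/210 ≈ 1.414 — close to the ISO √2 ≈ 1.414.
In the A-series (A0 area = 1 m²): A4 = 210 × 297 mm.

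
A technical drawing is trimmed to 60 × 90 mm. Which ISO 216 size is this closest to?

B8 (62 × 88 mm)

Aspect ratio 90/60 ≈ 1.500 (ISO target is √2 ≈ 1.414).
In the B-series (B0 = 1000 × 1414 mm): B8 = 62 × 88 mm.
Off by 4 mm total — nearest standard size.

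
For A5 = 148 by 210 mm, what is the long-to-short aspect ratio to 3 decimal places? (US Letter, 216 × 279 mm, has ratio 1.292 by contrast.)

1.419

210 / 148 = 1.419
ISO 216 targets √2 ≈ 1.414; the +0.005 deviation is from mm rounding.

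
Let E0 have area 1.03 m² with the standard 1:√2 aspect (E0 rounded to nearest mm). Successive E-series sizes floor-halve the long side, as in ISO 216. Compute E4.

Let E0's short side be w mm. w · w√2 = 1.03 m² = 1,030,000 mm², so w ≈ 853.4 mm and w√2 ≈ 1206.9 mm → E0 = 853 × 1207 mm.
E1: ⌊1207/2⌋ × 853 = 603 × 853 mm
E2: ⌊853/2⌋ × 603 = 426 × 603 mm
E3: ⌊603/2⌋ × 426 = 301 × 426 mm
E4: ⌊426/2⌋ × 301 = 213 × 301 mm

213 × 301 mm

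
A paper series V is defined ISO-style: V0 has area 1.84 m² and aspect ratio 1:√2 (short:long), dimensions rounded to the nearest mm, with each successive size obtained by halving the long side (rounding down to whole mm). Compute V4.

Let V0's short side be w mm. w · w√2 = 1.84 m² = 1,840,000 mm², so w ≈ 1140.6 mm and w√2 ≈ 1613.1 mm → V0 = 1141 × 1613 mm.
V1: ⌊1613/2⌋ × 1141 = 806 × 1141 mm
V2: ⌊1141/2⌋ × 806 = 570 × 806 mm
V3: ⌊806/2⌋ × 570 = 403 × 570 mm
V4: ⌊570/2⌋ × 403 = 285 × 403 mm

285 × 403 mm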